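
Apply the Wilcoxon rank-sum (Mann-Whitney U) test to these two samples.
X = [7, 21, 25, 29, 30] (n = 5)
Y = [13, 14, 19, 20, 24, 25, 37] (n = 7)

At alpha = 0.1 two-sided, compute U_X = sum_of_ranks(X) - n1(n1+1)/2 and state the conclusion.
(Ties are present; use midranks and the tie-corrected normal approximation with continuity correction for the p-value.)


Step 1: Combine and sort all 12 observations; assign midranks.
sorted (value, group): (7,X), (13,Y), (14,Y), (19,Y), (20,Y), (21,X), (24,Y), (25,X), (25,Y), (29,X), (30,X), (37,Y)
ranks: 7->1, 13->2, 14->3, 19->4, 20->5, 21->6, 24->7, 25->8.5, 25->8.5, 29->10, 30->11, 37->12
Step 2: Rank sum for X: R1 = 1 + 6 + 8.5 + 10 + 11 = 36.5.
Step 3: U_X = R1 - n1(n1+1)/2 = 36.5 - 5*6/2 = 36.5 - 15 = 21.5.
       U_Y = n1*n2 - U_X = 35 - 21.5 = 13.5.
Step 4: Ties are present, so use the tie-corrected normal approximation (with continuity correction) for the p-value.
Step 5: p-value = 0.569088; compare to alpha = 0.1. fail to reject H0.

U_X = 21.5, p = 0.569088, fail to reject H0 at alpha = 0.1.


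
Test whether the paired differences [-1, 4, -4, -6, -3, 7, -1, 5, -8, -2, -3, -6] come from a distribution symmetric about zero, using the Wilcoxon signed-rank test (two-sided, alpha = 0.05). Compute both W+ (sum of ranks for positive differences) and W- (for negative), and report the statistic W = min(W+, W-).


Step 1: Drop any zero differences (none here) and take |d_i|.
|d| = [1, 4, 4, 6, 3, 7, 1, 5, 8, 2, 3, 6]
Step 2: Midrank |d_i| (ties get averaged ranks).
ranks: |1|->1.5, |4|->6.5, |4|->6.5, |6|->9.5, |3|->4.5, |7|->11, |1|->1.5, |5|->8, |8|->12, |2|->3, |3|->4.5, |6|->9.5
Step 3: Attach original signs; sum ranks with positive sign and with negative sign.
W+ = 6.5 + 11 + 8 = 25.5
W- = 1.5 + 6.5 + 9.5 + 4.5 + 1.5 + 12 + 3 + 4.5 + 9.5 = 52.5
(Check: W+ + W- = 78 should equal n(n+1)/2 = 78.)
Step 4: Test statistic W = min(W+, W-) = 25.5.
Step 5: Ties in |d|, so use the tie-corrected normal approximation.
        E[W] = n(n+1)/4 = 12*13/4 = 39.
        Tie groups: |d|=1 (t=2), |d|=3 (t=2), |d|=4 (t=2), |d|=6 (t=2); sum(t^3 - t) = 24.
        Var[W] = n(n+1)(2n+1)/24 - sum(t^3-t)/48 = 3900/24 - 24/48 = 162.
        z = (W - E[W]) / sqrt(Var[W]) = (25.5 - 39) / 12.7279 = -1.0607.
        Two-sided p = 2*Phi(z) = 0.288844.
Step 6: alpha = 0.05. fail to reject H0.

W+ = 25.5, W- = 52.5, W = min = 25.5, p = 0.288844, fail to reject H0.


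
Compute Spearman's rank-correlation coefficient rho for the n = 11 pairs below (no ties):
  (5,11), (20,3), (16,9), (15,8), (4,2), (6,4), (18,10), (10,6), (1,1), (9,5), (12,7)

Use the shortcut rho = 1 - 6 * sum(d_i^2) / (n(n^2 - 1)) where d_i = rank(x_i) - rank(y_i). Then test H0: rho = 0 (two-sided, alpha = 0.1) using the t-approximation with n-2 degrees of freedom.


Step 1: Rank x and y separately (midranks; no ties here).
rank(x): 5->3, 20->11, 16->9, 15->8, 4->2, 6->4, 18->10, 10->6, 1->1, 9->5, 12->7
rank(y): 11->11, 3->3, 9->9, 8->8, 2->2, 4->4, 10->10, 6->6, 1->1, 5->5, 7->7
Step 2: d_i = R_x(i) - R_y(i); compute d_i^2.
  (3-11)^2=64, (11-3)^2=64, (9-9)^2=0, (8-8)^2=0, (2-2)^2=0, (4-4)^2=0, (10-10)^2=0, (6-6)^2=0, (1-1)^2=0, (5-5)^2=0, (7-7)^2=0
sum(d^2) = 128.
Step 3: rho = 1 - 6*128 / (11*(11^2 - 1)) = 1 - 768/1320 = 0.418182.
Step 4: Under H0, t = rho * sqrt((n-2)/(1-rho^2)) = 1.3811 ~ t(9).
Step 5: Two-sided p-value from the t-distribution with 9 df = 0.200570.
Step 6: alpha = 0.1. fail to reject H0.

rho = 0.4182, p = 0.200570, fail to reject H0 at alpha = 0.1.


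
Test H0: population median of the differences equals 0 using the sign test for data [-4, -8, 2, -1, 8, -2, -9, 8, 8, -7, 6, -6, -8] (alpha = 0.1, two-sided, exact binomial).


Step 1: Discard zero differences. Original n = 13; n_eff = number of nonzero differences = 13.
Nonzero differences (with sign): -4, -8, +2, -1, +8, -2, -9, +8, +8, -7, +6, -6, -8
Step 2: Count signs: positive = 5, negative = 8.
Step 3: Under H0: P(positive) = 0.5, so the number of positives S ~ Bin(13, 0.5).
Step 4: Two-sided exact p-value = sum of Bin(13,0.5) probabilities at or below the observed probability = 0.581055.
Step 5: alpha = 0.1. fail to reject H0.

n_eff = 13, pos = 5, neg = 8, p = 0.581055, fail to reject H0.


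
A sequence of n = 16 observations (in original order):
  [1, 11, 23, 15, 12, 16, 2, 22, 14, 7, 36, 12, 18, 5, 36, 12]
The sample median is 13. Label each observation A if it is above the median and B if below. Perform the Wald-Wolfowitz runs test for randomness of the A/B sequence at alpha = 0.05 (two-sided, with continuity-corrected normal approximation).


Step 1: Compute median = 13; label A = above, B = below.
Labels in order: BBAABABAABABABAB  (n_A = 8, n_B = 8)
Step 2: Count runs R = 13.
Step 3: Under H0 (random ordering), E[R] = 2*n_A*n_B/(n_A+n_B) + 1 = 2*8*8/16 + 1 = 9.0000.
        Var[R] = 2*n_A*n_B*(2*n_A*n_B - n_A - n_B) / ((n_A+n_B)^2 * (n_A+n_B-1)) = 14336/3840 = 3.7333.
        SD[R] = 1.9322.
Step 4: Continuity-corrected z = (R - 0.5 - E[R]) / SD[R] = (13 - 0.5 - 9.0000) / 1.9322 = 1.8114.
Step 5: Two-sided p-value via normal approximation = 2*(1 - Phi(|z|)) = 0.070076.
Step 6: alpha = 0.05. fail to reject H0.

R = 13, z = 1.8114, p = 0.070076, fail to reject H0.


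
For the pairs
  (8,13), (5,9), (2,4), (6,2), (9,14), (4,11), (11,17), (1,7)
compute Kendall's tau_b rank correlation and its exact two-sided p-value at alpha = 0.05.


Step 1: Enumerate the 28 unordered pairs (i,j) with i<j and classify each by sign(x_j-x_i) * sign(y_j-y_i).
  (1,2):dx=-3,dy=-4->C; (1,3):dx=-6,dy=-9->C; (1,4):dx=-2,dy=-11->C; (1,5):dx=+1,dy=+1->C
  (1,6):dx=-4,dy=-2->C; (1,7):dx=+3,dy=+4->C; (1,8):dx=-7,dy=-6->C; (2,3):dx=-3,dy=-5->C
  (2,4):dx=+1,dy=-7->D; (2,5):dx=+4,dy=+5->C; (2,6):dx=-1,dy=+2->D; (2,7):dx=+6,dy=+8->C
  (2,8):dx=-4,dy=-2->C; (3,4):dx=+4,dy=-2->D; (3,5):dx=+7,dy=+10->C; (3,6):dx=+2,dy=+7->C
  (3,7):dx=+9,dy=+13->C; (3,8):dx=-1,dy=+3->D; (4,5):dx=+3,dy=+12->C; (4,6):dx=-2,dy=+9->D
  (4,7):dx=+5,dy=+15->C; (4,8):dx=-5,dy=+5->D; (5,6):dx=-5,dy=-3->C; (5,7):dx=+2,dy=+3->C
  (5,8):dx=-8,dy=-7->C; (6,7):dx=+7,dy=+6->C; (6,8):dx=-3,dy=-4->C; (7,8):dx=-10,dy=-10->C
Step 2: C = 22, D = 6, total pairs = 28.
Step 3: tau = (C - D)/(n(n-1)/2) = (22 - 6)/28 = 0.571429.
Step 4: Exact two-sided p-value (enumerate n! = 40320 permutations of y under H0): p = 0.061012.
Step 5: alpha = 0.05. fail to reject H0.

tau_b = 0.5714 (C=22, D=6), p = 0.061012, fail to reject H0.


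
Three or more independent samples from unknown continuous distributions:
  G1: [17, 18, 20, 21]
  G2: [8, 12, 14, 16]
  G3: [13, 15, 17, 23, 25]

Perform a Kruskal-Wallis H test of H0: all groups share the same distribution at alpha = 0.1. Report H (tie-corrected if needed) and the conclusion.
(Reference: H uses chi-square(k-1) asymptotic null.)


Step 1: Combine all N = 13 observations and assign midranks.
sorted (value, group, rank): (8,G2,1), (12,G2,2), (13,G3,3), (14,G2,4), (15,G3,5), (16,G2,6), (17,G1,7.5), (17,G3,7.5), (18,G1,9), (20,G1,10), (21,G1,11), (23,G3,12), (25,G3,13)
Step 2: Sum ranks within each group.
R_1 = 37.5 (n_1 = 4)
R_2 = 13 (n_2 = 4)
R_3 = 40.5 (n_3 = 5)
Step 3: H = 12/(N(N+1)) * sum(R_i^2/n_i) - 3(N+1)
     = 12/(13*14) * (37.5^2/4 + 13^2/4 + 40.5^2/5) - 3*14
     = 0.065934 * 721.862 - 42
     = 5.595330.
Step 4: Ties present; correction factor C = 1 - 6/(13^3 - 13) = 0.997253. Corrected H = 5.595330 / 0.997253 = 5.610744.
Step 5: Under H0, H ~ chi^2(2); p-value = 0.060484.
Step 6: alpha = 0.1. reject H0.

H = 5.6107, df = 2, p = 0.060484, reject H0.


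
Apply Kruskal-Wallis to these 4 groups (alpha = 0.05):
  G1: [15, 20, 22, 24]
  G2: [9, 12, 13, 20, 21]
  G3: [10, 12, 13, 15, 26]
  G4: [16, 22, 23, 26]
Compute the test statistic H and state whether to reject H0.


Step 1: Combine all N = 18 observations and assign midranks.
sorted (value, group, rank): (9,G2,1), (10,G3,2), (12,G2,3.5), (12,G3,3.5), (13,G2,5.5), (13,G3,5.5), (15,G1,7.5), (15,G3,7.5), (16,G4,9), (20,G1,10.5), (20,G2,10.5), (21,G2,12), (22,G1,13.5), (22,G4,13.5), (23,G4,15), (24,G1,16), (26,G3,17.5), (26,G4,17.5)
Step 2: Sum ranks within each group.
R_1 = 47.5 (n_1 = 4)
R_2 = 32.5 (n_2 = 5)
R_3 = 36 (n_3 = 5)
R_4 = 55 (n_4 = 4)
Step 3: H = 12/(N(N+1)) * sum(R_i^2/n_i) - 3(N+1)
     = 12/(18*19) * (47.5^2/4 + 32.5^2/5 + 36^2/5 + 55^2/4) - 3*19
     = 0.035088 * 1790.76 - 57
     = 5.833772.
Step 4: Ties present; correction factor C = 1 - 36/(18^3 - 18) = 0.993808. Corrected H = 5.833772 / 0.993808 = 5.870119.
Step 5: Under H0, H ~ chi^2(3); p-value = 0.118103.
Step 6: alpha = 0.05. fail to reject H0.

H = 5.8701, df = 3, p = 0.118103, fail to reject H0.


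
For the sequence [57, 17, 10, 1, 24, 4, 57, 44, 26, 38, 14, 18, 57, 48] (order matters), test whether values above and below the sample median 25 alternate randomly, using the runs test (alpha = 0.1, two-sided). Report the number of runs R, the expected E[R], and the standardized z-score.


Step 1: Compute median = 25; label A = above, B = below.
Labels in order: ABBBBBAAAABBAA  (n_A = 7, n_B = 7)
Step 2: Count runs R = 5.
Step 3: Under H0 (random ordering), E[R] = 2*n_A*n_B/(n_A+n_B) + 1 = 2*7*7/14 + 1 = 8.0000.
        Var[R] = 2*n_A*n_B*(2*n_A*n_B - n_A - n_B) / ((n_A+n_B)^2 * (n_A+n_B-1)) = 8232/2548 = 3.2308.
        SD[R] = 1.7974.
Step 4: Continuity-corrected z = (R + 0.5 - E[R]) / SD[R] = (5 + 0.5 - 8.0000) / 1.7974 = -1.3909.
Step 5: Two-sided p-value via normal approximation = 2*(1 - Phi(|z|)) = 0.164264.
Step 6: alpha = 0.1. fail to reject H0.

R = 5, z = -1.3909, p = 0.164264, fail to reject H0.


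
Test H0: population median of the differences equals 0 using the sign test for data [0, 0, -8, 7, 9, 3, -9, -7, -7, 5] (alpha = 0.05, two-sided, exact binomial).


Step 1: Discard zero differences. Original n = 10; n_eff = number of nonzero differences = 8.
Nonzero differences (with sign): -8, +7, +9, +3, -9, -7, -7, +5
Step 2: Count signs: positive = 4, negative = 4.
Step 3: Under H0: P(positive) = 0.5, so the number of positives S ~ Bin(8, 0.5).
Step 4: Two-sided exact p-value = sum of Bin(8,0.5) probabilities at or below the observed probability = 1.000000.
Step 5: alpha = 0.05. fail to reject H0.

n_eff = 8, pos = 4, neg = 4, p = 1.000000, fail to reject H0.


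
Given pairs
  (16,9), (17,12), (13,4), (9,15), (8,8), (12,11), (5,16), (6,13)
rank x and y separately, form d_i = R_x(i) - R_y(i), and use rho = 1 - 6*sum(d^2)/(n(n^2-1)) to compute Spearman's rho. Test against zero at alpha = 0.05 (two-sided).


Step 1: Rank x and y separately (midranks; no ties here).
rank(x): 16->7, 17->8, 13->6, 9->4, 8->3, 12->5, 5->1, 6->2
rank(y): 9->3, 12->5, 4->1, 15->7, 8->2, 11->4, 16->8, 13->6
Step 2: d_i = R_x(i) - R_y(i); compute d_i^2.
  (7-3)^2=16, (8-5)^2=9, (6-1)^2=25, (4-7)^2=9, (3-2)^2=1, (5-4)^2=1, (1-8)^2=49, (2-6)^2=16
sum(d^2) = 126.
Step 3: rho = 1 - 6*126 / (8*(8^2 - 1)) = 1 - 756/504 = -0.500000.
Step 4: Under H0, t = rho * sqrt((n-2)/(1-rho^2)) = -1.4142 ~ t(6).
Step 5: Two-sided p-value from the t-distribution with 6 df = 0.207031.
Step 6: alpha = 0.05. fail to reject H0.

rho = -0.5000, p = 0.207031, fail to reject H0 at alpha = 0.05.


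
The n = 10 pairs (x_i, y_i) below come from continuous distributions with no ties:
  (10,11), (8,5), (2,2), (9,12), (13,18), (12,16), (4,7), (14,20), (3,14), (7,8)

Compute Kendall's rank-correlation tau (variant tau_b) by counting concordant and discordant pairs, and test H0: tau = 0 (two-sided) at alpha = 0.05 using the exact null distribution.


Step 1: Enumerate the 45 unordered pairs (i,j) with i<j and classify each by sign(x_j-x_i) * sign(y_j-y_i).
  (1,2):dx=-2,dy=-6->C; (1,3):dx=-8,dy=-9->C; (1,4):dx=-1,dy=+1->D; (1,5):dx=+3,dy=+7->C
  (1,6):dx=+2,dy=+5->C; (1,7):dx=-6,dy=-4->C; (1,8):dx=+4,dy=+9->C; (1,9):dx=-7,dy=+3->D
  (1,10):dx=-3,dy=-3->C; (2,3):dx=-6,dy=-3->C; (2,4):dx=+1,dy=+7->C; (2,5):dx=+5,dy=+13->C
  (2,6):dx=+4,dy=+11->C; (2,7):dx=-4,dy=+2->D; (2,8):dx=+6,dy=+15->C; (2,9):dx=-5,dy=+9->D
  (2,10):dx=-1,dy=+3->D; (3,4):dx=+7,dy=+10->C; (3,5):dx=+11,dy=+16->C; (3,6):dx=+10,dy=+14->C
  (3,7):dx=+2,dy=+5->C; (3,8):dx=+12,dy=+18->C; (3,9):dx=+1,dy=+12->C; (3,10):dx=+5,dy=+6->C
  (4,5):dx=+4,dy=+6->C; (4,6):dx=+3,dy=+4->C; (4,7):dx=-5,dy=-5->C; (4,8):dx=+5,dy=+8->C
  (4,9):dx=-6,dy=+2->D; (4,10):dx=-2,dy=-4->C; (5,6):dx=-1,dy=-2->C; (5,7):dx=-9,dy=-11->C
  (5,8):dx=+1,dy=+2->C; (5,9):dx=-10,dy=-4->C; (5,10):dx=-6,dy=-10->C; (6,7):dx=-8,dy=-9->C
  (6,8):dx=+2,dy=+4->C; (6,9):dx=-9,dy=-2->C; (6,10):dx=-5,dy=-8->C; (7,8):dx=+10,dy=+13->C
  (7,9):dx=-1,dy=+7->D; (7,10):dx=+3,dy=+1->C; (8,9):dx=-11,dy=-6->C; (8,10):dx=-7,dy=-12->C
  (9,10):dx=+4,dy=-6->D
Step 2: C = 37, D = 8, total pairs = 45.
Step 3: tau = (C - D)/(n(n-1)/2) = (37 - 8)/45 = 0.644444.
Step 4: Exact two-sided p-value (enumerate n! = 3628800 permutations of y under H0): p = 0.009148.
Step 5: alpha = 0.05. reject H0.

tau_b = 0.6444 (C=37, D=8), p = 0.009148, reject H0.


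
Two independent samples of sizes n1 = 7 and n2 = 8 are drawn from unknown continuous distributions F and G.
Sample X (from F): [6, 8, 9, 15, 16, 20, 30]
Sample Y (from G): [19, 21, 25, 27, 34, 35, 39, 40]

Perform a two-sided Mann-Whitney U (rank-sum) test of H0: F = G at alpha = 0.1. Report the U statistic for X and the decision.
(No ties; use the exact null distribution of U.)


Step 1: Combine and sort all 15 observations; assign midranks.
sorted (value, group): (6,X), (8,X), (9,X), (15,X), (16,X), (19,Y), (20,X), (21,Y), (25,Y), (27,Y), (30,X), (34,Y), (35,Y), (39,Y), (40,Y)
ranks: 6->1, 8->2, 9->3, 15->4, 16->5, 19->6, 20->7, 21->8, 25->9, 27->10, 30->11, 34->12, 35->13, 39->14, 40->15
Step 2: Rank sum for X: R1 = 1 + 2 + 3 + 4 + 5 + 7 + 11 = 33.
Step 3: U_X = R1 - n1(n1+1)/2 = 33 - 7*8/2 = 33 - 28 = 5.
       U_Y = n1*n2 - U_X = 56 - 5 = 51.
Step 4: No ties, so the exact null distribution of U (based on enumerating the C(15,7) = 6435 equally likely rank assignments) gives the two-sided p-value.
Step 5: p-value = 0.005905; compare to alpha = 0.1. reject H0.

U_X = 5, p = 0.005905, reject H0 at alpha = 0.1.


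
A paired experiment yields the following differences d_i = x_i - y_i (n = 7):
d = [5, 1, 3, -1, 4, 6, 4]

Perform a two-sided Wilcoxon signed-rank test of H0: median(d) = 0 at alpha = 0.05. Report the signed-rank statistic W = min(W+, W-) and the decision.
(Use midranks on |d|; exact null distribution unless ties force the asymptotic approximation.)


Step 1: Drop any zero differences (none here) and take |d_i|.
|d| = [5, 1, 3, 1, 4, 6, 4]
Step 2: Midrank |d_i| (ties get averaged ranks).
ranks: |5|->6, |1|->1.5, |3|->3, |1|->1.5, |4|->4.5, |6|->7, |4|->4.5
Step 3: Attach original signs; sum ranks with positive sign and with negative sign.
W+ = 6 + 1.5 + 3 + 4.5 + 7 + 4.5 = 26.5
W- = 1.5 = 1.5
(Check: W+ + W- = 28 should equal n(n+1)/2 = 28.)
Step 4: Test statistic W = min(W+, W-) = 1.5.
Step 5: Ties in |d|, so use the tie-corrected normal approximation.
        E[W] = n(n+1)/4 = 7*8/4 = 14.
        Tie groups: |d|=1 (t=2), |d|=4 (t=2); sum(t^3 - t) = 12.
        Var[W] = n(n+1)(2n+1)/24 - sum(t^3-t)/48 = 840/24 - 12/48 = 34.75.
        z = (W - E[W]) / sqrt(Var[W]) = (1.5 - 14) / 5.8949 = -2.1205.
        Two-sided p = 2*Phi(z) = 0.033966.
Step 6: alpha = 0.05. reject H0.

W+ = 26.5, W- = 1.5, W = min = 1.5, p = 0.033966, reject H0.


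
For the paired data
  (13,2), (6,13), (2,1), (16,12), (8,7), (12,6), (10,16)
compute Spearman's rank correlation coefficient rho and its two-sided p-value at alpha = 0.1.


Step 1: Rank x and y separately (midranks; no ties here).
rank(x): 13->6, 6->2, 2->1, 16->7, 8->3, 12->5, 10->4
rank(y): 2->2, 13->6, 1->1, 12->5, 7->4, 6->3, 16->7
Step 2: d_i = R_x(i) - R_y(i); compute d_i^2.
  (6-2)^2=16, (2-6)^2=16, (1-1)^2=0, (7-5)^2=4, (3-4)^2=1, (5-3)^2=4, (4-7)^2=9
sum(d^2) = 50.
Step 3: rho = 1 - 6*50 / (7*(7^2 - 1)) = 1 - 300/336 = 0.107143.
Step 4: Under H0, t = rho * sqrt((n-2)/(1-rho^2)) = 0.2410 ~ t(5).
Step 5: Two-sided p-value from the t-distribution with 5 df = 0.819151.
Step 6: alpha = 0.1. fail to reject H0.

rho = 0.1071, p = 0.819151, fail to reject H0 at alpha = 0.1.


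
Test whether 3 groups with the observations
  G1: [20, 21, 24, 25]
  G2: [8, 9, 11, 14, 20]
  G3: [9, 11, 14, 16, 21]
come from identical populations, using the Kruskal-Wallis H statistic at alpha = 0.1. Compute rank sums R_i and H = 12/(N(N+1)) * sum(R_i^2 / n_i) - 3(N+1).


Step 1: Combine all N = 14 observations and assign midranks.
sorted (value, group, rank): (8,G2,1), (9,G2,2.5), (9,G3,2.5), (11,G2,4.5), (11,G3,4.5), (14,G2,6.5), (14,G3,6.5), (16,G3,8), (20,G1,9.5), (20,G2,9.5), (21,G1,11.5), (21,G3,11.5), (24,G1,13), (25,G1,14)
Step 2: Sum ranks within each group.
R_1 = 48 (n_1 = 4)
R_2 = 24 (n_2 = 5)
R_3 = 33 (n_3 = 5)
Step 3: H = 12/(N(N+1)) * sum(R_i^2/n_i) - 3(N+1)
     = 12/(14*15) * (48^2/4 + 24^2/5 + 33^2/5) - 3*15
     = 0.057143 * 909 - 45
     = 6.942857.
Step 4: Ties present; correction factor C = 1 - 30/(14^3 - 14) = 0.989011. Corrected H = 6.942857 / 0.989011 = 7.020000.
Step 5: Under H0, H ~ chi^2(2); p-value = 0.029897.
Step 6: alpha = 0.1. reject H0.

H = 7.0200, df = 2, p = 0.029897, reject H0.


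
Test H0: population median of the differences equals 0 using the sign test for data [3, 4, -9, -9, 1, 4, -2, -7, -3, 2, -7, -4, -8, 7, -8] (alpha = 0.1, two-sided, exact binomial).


Step 1: Discard zero differences. Original n = 15; n_eff = number of nonzero differences = 15.
Nonzero differences (with sign): +3, +4, -9, -9, +1, +4, -2, -7, -3, +2, -7, -4, -8, +7, -8
Step 2: Count signs: positive = 6, negative = 9.
Step 3: Under H0: P(positive) = 0.5, so the number of positives S ~ Bin(15, 0.5).
Step 4: Two-sided exact p-value = sum of Bin(15,0.5) probabilities at or below the observed probability = 0.607239.
Step 5: alpha = 0.1. fail to reject H0.

n_eff = 15, pos = 6, neg = 9, p = 0.607239, fail to reject H0.


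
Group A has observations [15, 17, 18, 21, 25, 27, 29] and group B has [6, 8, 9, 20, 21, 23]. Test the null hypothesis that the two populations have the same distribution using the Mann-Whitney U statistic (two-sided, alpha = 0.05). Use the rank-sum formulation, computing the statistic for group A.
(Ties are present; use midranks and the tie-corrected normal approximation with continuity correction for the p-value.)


Step 1: Combine and sort all 13 observations; assign midranks.
sorted (value, group): (6,Y), (8,Y), (9,Y), (15,X), (17,X), (18,X), (20,Y), (21,X), (21,Y), (23,Y), (25,X), (27,X), (29,X)
ranks: 6->1, 8->2, 9->3, 15->4, 17->5, 18->6, 20->7, 21->8.5, 21->8.5, 23->10, 25->11, 27->12, 29->13
Step 2: Rank sum for X: R1 = 4 + 5 + 6 + 8.5 + 11 + 12 + 13 = 59.5.
Step 3: U_X = R1 - n1(n1+1)/2 = 59.5 - 7*8/2 = 59.5 - 28 = 31.5.
       U_Y = n1*n2 - U_X = 42 - 31.5 = 10.5.
Step 4: Ties are present, so use the tie-corrected normal approximation (with continuity correction) for the p-value.
Step 5: p-value = 0.152563; compare to alpha = 0.05. fail to reject H0.

U_X = 31.5, p = 0.152563, fail to reject H0 at alpha = 0.05.


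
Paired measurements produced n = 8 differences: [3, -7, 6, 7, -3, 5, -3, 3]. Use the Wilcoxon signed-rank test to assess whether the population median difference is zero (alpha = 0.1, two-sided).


Step 1: Drop any zero differences (none here) and take |d_i|.
|d| = [3, 7, 6, 7, 3, 5, 3, 3]
Step 2: Midrank |d_i| (ties get averaged ranks).
ranks: |3|->2.5, |7|->7.5, |6|->6, |7|->7.5, |3|->2.5, |5|->5, |3|->2.5, |3|->2.5
Step 3: Attach original signs; sum ranks with positive sign and with negative sign.
W+ = 2.5 + 6 + 7.5 + 5 + 2.5 = 23.5
W- = 7.5 + 2.5 + 2.5 = 12.5
(Check: W+ + W- = 36 should equal n(n+1)/2 = 36.)
Step 4: Test statistic W = min(W+, W-) = 12.5.
Step 5: Ties in |d|, so use the tie-corrected normal approximation.
        E[W] = n(n+1)/4 = 8*9/4 = 18.
        Tie groups: |d|=3 (t=4), |d|=7 (t=2); sum(t^3 - t) = 66.
        Var[W] = n(n+1)(2n+1)/24 - sum(t^3-t)/48 = 1224/24 - 66/48 = 49.625.
        z = (W - E[W]) / sqrt(Var[W]) = (12.5 - 18) / 7.0445 = -0.7808.
        Two-sided p = 2*Phi(z) = 0.434949.
Step 6: alpha = 0.1. fail to reject H0.

W+ = 23.5, W- = 12.5, W = min = 12.5, p = 0.434949, fail to reject H0.


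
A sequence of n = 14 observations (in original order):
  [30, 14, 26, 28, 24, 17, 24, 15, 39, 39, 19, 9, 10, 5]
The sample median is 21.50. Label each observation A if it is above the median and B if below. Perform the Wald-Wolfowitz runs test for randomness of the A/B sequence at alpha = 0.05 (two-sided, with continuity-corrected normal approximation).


Step 1: Compute median = 21.50; label A = above, B = below.
Labels in order: ABAAABABAABBBB  (n_A = 7, n_B = 7)
Step 2: Count runs R = 8.
Step 3: Under H0 (random ordering), E[R] = 2*n_A*n_B/(n_A+n_B) + 1 = 2*7*7/14 + 1 = 8.0000.
        Var[R] = 2*n_A*n_B*(2*n_A*n_B - n_A - n_B) / ((n_A+n_B)^2 * (n_A+n_B-1)) = 8232/2548 = 3.2308.
        SD[R] = 1.7974.
Step 4: R = E[R], so z = 0 with no continuity correction.
Step 5: Two-sided p-value via normal approximation = 2*(1 - Phi(|z|)) = 1.000000.
Step 6: alpha = 0.05. fail to reject H0.

R = 8, z = 0.0000, p = 1.000000, fail to reject H0.


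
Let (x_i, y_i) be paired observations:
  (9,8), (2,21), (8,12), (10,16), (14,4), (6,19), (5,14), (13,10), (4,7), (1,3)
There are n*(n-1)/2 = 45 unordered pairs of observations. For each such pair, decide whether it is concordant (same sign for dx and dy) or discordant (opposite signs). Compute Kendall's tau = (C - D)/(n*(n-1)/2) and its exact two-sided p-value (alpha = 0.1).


Step 1: Enumerate the 45 unordered pairs (i,j) with i<j and classify each by sign(x_j-x_i) * sign(y_j-y_i).
  (1,2):dx=-7,dy=+13->D; (1,3):dx=-1,dy=+4->D; (1,4):dx=+1,dy=+8->C; (1,5):dx=+5,dy=-4->D
  (1,6):dx=-3,dy=+11->D; (1,7):dx=-4,dy=+6->D; (1,8):dx=+4,dy=+2->C; (1,9):dx=-5,dy=-1->C
  (1,10):dx=-8,dy=-5->C; (2,3):dx=+6,dy=-9->D; (2,4):dx=+8,dy=-5->D; (2,5):dx=+12,dy=-17->D
  (2,6):dx=+4,dy=-2->D; (2,7):dx=+3,dy=-7->D; (2,8):dx=+11,dy=-11->D; (2,9):dx=+2,dy=-14->D
  (2,10):dx=-1,dy=-18->C; (3,4):dx=+2,dy=+4->C; (3,5):dx=+6,dy=-8->D; (3,6):dx=-2,dy=+7->D
  (3,7):dx=-3,dy=+2->D; (3,8):dx=+5,dy=-2->D; (3,9):dx=-4,dy=-5->C; (3,10):dx=-7,dy=-9->C
  (4,5):dx=+4,dy=-12->D; (4,6):dx=-4,dy=+3->D; (4,7):dx=-5,dy=-2->C; (4,8):dx=+3,dy=-6->D
  (4,9):dx=-6,dy=-9->C; (4,10):dx=-9,dy=-13->C; (5,6):dx=-8,dy=+15->D; (5,7):dx=-9,dy=+10->D
  (5,8):dx=-1,dy=+6->D; (5,9):dx=-10,dy=+3->D; (5,10):dx=-13,dy=-1->C; (6,7):dx=-1,dy=-5->C
  (6,8):dx=+7,dy=-9->D; (6,9):dx=-2,dy=-12->C; (6,10):dx=-5,dy=-16->C; (7,8):dx=+8,dy=-4->D
  (7,9):dx=-1,dy=-7->C; (7,10):dx=-4,dy=-11->C; (8,9):dx=-9,dy=-3->C; (8,10):dx=-12,dy=-7->C
  (9,10):dx=-3,dy=-4->C
Step 2: C = 20, D = 25, total pairs = 45.
Step 3: tau = (C - D)/(n(n-1)/2) = (20 - 25)/45 = -0.111111.
Step 4: Exact two-sided p-value (enumerate n! = 3628800 permutations of y under H0): p = 0.727490.
Step 5: alpha = 0.1. fail to reject H0.

tau_b = -0.1111 (C=20, D=25), p = 0.727490, fail to reject H0.


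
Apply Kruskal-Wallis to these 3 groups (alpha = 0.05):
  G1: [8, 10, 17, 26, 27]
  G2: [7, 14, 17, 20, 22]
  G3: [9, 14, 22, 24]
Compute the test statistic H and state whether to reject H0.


Step 1: Combine all N = 14 observations and assign midranks.
sorted (value, group, rank): (7,G2,1), (8,G1,2), (9,G3,3), (10,G1,4), (14,G2,5.5), (14,G3,5.5), (17,G1,7.5), (17,G2,7.5), (20,G2,9), (22,G2,10.5), (22,G3,10.5), (24,G3,12), (26,G1,13), (27,G1,14)
Step 2: Sum ranks within each group.
R_1 = 40.5 (n_1 = 5)
R_2 = 33.5 (n_2 = 5)
R_3 = 31 (n_3 = 4)
Step 3: H = 12/(N(N+1)) * sum(R_i^2/n_i) - 3(N+1)
     = 12/(14*15) * (40.5^2/5 + 33.5^2/5 + 31^2/4) - 3*15
     = 0.057143 * 792.75 - 45
     = 0.300000.
Step 4: Ties present; correction factor C = 1 - 18/(14^3 - 14) = 0.993407. Corrected H = 0.300000 / 0.993407 = 0.301991.
Step 5: Under H0, H ~ chi^2(2); p-value = 0.859852.
Step 6: alpha = 0.05. fail to reject H0.

H = 0.3020, df = 2, p = 0.859852, fail to reject H0.


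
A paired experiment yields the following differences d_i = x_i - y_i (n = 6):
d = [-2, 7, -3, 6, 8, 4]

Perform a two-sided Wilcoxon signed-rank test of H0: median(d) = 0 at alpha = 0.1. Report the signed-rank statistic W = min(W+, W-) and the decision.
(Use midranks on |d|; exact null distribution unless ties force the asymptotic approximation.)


Step 1: Drop any zero differences (none here) and take |d_i|.
|d| = [2, 7, 3, 6, 8, 4]
Step 2: Midrank |d_i| (ties get averaged ranks).
ranks: |2|->1, |7|->5, |3|->2, |6|->4, |8|->6, |4|->3
Step 3: Attach original signs; sum ranks with positive sign and with negative sign.
W+ = 5 + 4 + 6 + 3 = 18
W- = 1 + 2 = 3
(Check: W+ + W- = 21 should equal n(n+1)/2 = 21.)
Step 4: Test statistic W = min(W+, W-) = 3.
Step 5: No ties, so the exact null distribution over the 2^6 = 64 sign assignments gives the two-sided p-value = 0.156250.
Step 6: alpha = 0.1. fail to reject H0.

W+ = 18, W- = 3, W = min = 3, p = 0.156250, fail to reject H0.


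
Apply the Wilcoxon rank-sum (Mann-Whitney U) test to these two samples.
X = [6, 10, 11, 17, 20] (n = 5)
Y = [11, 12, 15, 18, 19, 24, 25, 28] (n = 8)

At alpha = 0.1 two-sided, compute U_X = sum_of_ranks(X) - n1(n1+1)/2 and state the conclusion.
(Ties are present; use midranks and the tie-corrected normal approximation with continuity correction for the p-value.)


Step 1: Combine and sort all 13 observations; assign midranks.
sorted (value, group): (6,X), (10,X), (11,X), (11,Y), (12,Y), (15,Y), (17,X), (18,Y), (19,Y), (20,X), (24,Y), (25,Y), (28,Y)
ranks: 6->1, 10->2, 11->3.5, 11->3.5, 12->5, 15->6, 17->7, 18->8, 19->9, 20->10, 24->11, 25->12, 28->13
Step 2: Rank sum for X: R1 = 1 + 2 + 3.5 + 7 + 10 = 23.5.
Step 3: U_X = R1 - n1(n1+1)/2 = 23.5 - 5*6/2 = 23.5 - 15 = 8.5.
       U_Y = n1*n2 - U_X = 40 - 8.5 = 31.5.
Step 4: Ties are present, so use the tie-corrected normal approximation (with continuity correction) for the p-value.
Step 5: p-value = 0.106864; compare to alpha = 0.1. fail to reject H0.

U_X = 8.5, p = 0.106864, fail to reject H0 at alpha = 0.1.


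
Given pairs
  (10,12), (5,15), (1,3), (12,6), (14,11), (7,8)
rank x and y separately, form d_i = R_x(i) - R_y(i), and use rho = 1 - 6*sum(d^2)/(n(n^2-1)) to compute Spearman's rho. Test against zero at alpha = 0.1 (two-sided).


Step 1: Rank x and y separately (midranks; no ties here).
rank(x): 10->4, 5->2, 1->1, 12->5, 14->6, 7->3
rank(y): 12->5, 15->6, 3->1, 6->2, 11->4, 8->3
Step 2: d_i = R_x(i) - R_y(i); compute d_i^2.
  (4-5)^2=1, (2-6)^2=16, (1-1)^2=0, (5-2)^2=9, (6-4)^2=4, (3-3)^2=0
sum(d^2) = 30.
Step 3: rho = 1 - 6*30 / (6*(6^2 - 1)) = 1 - 180/210 = 0.142857.
Step 4: Under H0, t = rho * sqrt((n-2)/(1-rho^2)) = 0.2887 ~ t(4).
Step 5: Two-sided p-value from the t-distribution with 4 df = 0.787172.
Step 6: alpha = 0.1. fail to reject H0.

rho = 0.1429, p = 0.787172, fail to reject H0 at alpha = 0.1.


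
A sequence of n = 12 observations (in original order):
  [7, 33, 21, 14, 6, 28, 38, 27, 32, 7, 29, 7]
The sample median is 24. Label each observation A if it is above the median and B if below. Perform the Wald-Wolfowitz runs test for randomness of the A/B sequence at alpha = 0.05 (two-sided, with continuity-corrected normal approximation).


Step 1: Compute median = 24; label A = above, B = below.
Labels in order: BABBBAAAABAB  (n_A = 6, n_B = 6)
Step 2: Count runs R = 7.
Step 3: Under H0 (random ordering), E[R] = 2*n_A*n_B/(n_A+n_B) + 1 = 2*6*6/12 + 1 = 7.0000.
        Var[R] = 2*n_A*n_B*(2*n_A*n_B - n_A - n_B) / ((n_A+n_B)^2 * (n_A+n_B-1)) = 4320/1584 = 2.7273.
        SD[R] = 1.6514.
Step 4: R = E[R], so z = 0 with no continuity correction.
Step 5: Two-sided p-value via normal approximation = 2*(1 - Phi(|z|)) = 1.000000.
Step 6: alpha = 0.05. fail to reject H0.

R = 7, z = 0.0000, p = 1.000000, fail to reject H0.


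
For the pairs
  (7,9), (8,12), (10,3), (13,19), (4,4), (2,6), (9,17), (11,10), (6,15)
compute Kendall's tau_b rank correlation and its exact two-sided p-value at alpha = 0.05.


Step 1: Enumerate the 36 unordered pairs (i,j) with i<j and classify each by sign(x_j-x_i) * sign(y_j-y_i).
  (1,2):dx=+1,dy=+3->C; (1,3):dx=+3,dy=-6->D; (1,4):dx=+6,dy=+10->C; (1,5):dx=-3,dy=-5->C
  (1,6):dx=-5,dy=-3->C; (1,7):dx=+2,dy=+8->C; (1,8):dx=+4,dy=+1->C; (1,9):dx=-1,dy=+6->D
  (2,3):dx=+2,dy=-9->D; (2,4):dx=+5,dy=+7->C; (2,5):dx=-4,dy=-8->C; (2,6):dx=-6,dy=-6->C
  (2,7):dx=+1,dy=+5->C; (2,8):dx=+3,dy=-2->D; (2,9):dx=-2,dy=+3->D; (3,4):dx=+3,dy=+16->C
  (3,5):dx=-6,dy=+1->D; (3,6):dx=-8,dy=+3->D; (3,7):dx=-1,dy=+14->D; (3,8):dx=+1,dy=+7->C
  (3,9):dx=-4,dy=+12->D; (4,5):dx=-9,dy=-15->C; (4,6):dx=-11,dy=-13->C; (4,7):dx=-4,dy=-2->C
  (4,8):dx=-2,dy=-9->C; (4,9):dx=-7,dy=-4->C; (5,6):dx=-2,dy=+2->D; (5,7):dx=+5,dy=+13->C
  (5,8):dx=+7,dy=+6->C; (5,9):dx=+2,dy=+11->C; (6,7):dx=+7,dy=+11->C; (6,8):dx=+9,dy=+4->C
  (6,9):dx=+4,dy=+9->C; (7,8):dx=+2,dy=-7->D; (7,9):dx=-3,dy=-2->C; (8,9):dx=-5,dy=+5->D
Step 2: C = 24, D = 12, total pairs = 36.
Step 3: tau = (C - D)/(n(n-1)/2) = (24 - 12)/36 = 0.333333.
Step 4: Exact two-sided p-value (enumerate n! = 362880 permutations of y under H0): p = 0.259518.
Step 5: alpha = 0.05. fail to reject H0.

tau_b = 0.3333 (C=24, D=12), p = 0.259518, fail to reject H0.


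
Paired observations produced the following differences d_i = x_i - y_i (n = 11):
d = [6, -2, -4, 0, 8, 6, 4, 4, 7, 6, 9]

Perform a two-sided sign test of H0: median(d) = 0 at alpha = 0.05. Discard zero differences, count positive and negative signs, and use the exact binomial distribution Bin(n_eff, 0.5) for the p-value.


Step 1: Discard zero differences. Original n = 11; n_eff = number of nonzero differences = 10.
Nonzero differences (with sign): +6, -2, -4, +8, +6, +4, +4, +7, +6, +9
Step 2: Count signs: positive = 8, negative = 2.
Step 3: Under H0: P(positive) = 0.5, so the number of positives S ~ Bin(10, 0.5).
Step 4: Two-sided exact p-value = sum of Bin(10,0.5) probabilities at or below the observed probability = 0.109375.
Step 5: alpha = 0.05. fail to reject H0.

n_eff = 10, pos = 8, neg = 2, p = 0.109375, fail to reject H0.


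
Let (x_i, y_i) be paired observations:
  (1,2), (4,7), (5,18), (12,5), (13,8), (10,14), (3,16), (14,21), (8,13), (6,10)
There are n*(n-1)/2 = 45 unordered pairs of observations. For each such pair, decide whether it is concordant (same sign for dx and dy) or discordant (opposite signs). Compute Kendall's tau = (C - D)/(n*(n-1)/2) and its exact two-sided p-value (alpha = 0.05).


Step 1: Enumerate the 45 unordered pairs (i,j) with i<j and classify each by sign(x_j-x_i) * sign(y_j-y_i).
  (1,2):dx=+3,dy=+5->C; (1,3):dx=+4,dy=+16->C; (1,4):dx=+11,dy=+3->C; (1,5):dx=+12,dy=+6->C
  (1,6):dx=+9,dy=+12->C; (1,7):dx=+2,dy=+14->C; (1,8):dx=+13,dy=+19->C; (1,9):dx=+7,dy=+11->C
  (1,10):dx=+5,dy=+8->C; (2,3):dx=+1,dy=+11->C; (2,4):dx=+8,dy=-2->D; (2,5):dx=+9,dy=+1->C
  (2,6):dx=+6,dy=+7->C; (2,7):dx=-1,dy=+9->D; (2,8):dx=+10,dy=+14->C; (2,9):dx=+4,dy=+6->C
  (2,10):dx=+2,dy=+3->C; (3,4):dx=+7,dy=-13->D; (3,5):dx=+8,dy=-10->D; (3,6):dx=+5,dy=-4->D
  (3,7):dx=-2,dy=-2->C; (3,8):dx=+9,dy=+3->C; (3,9):dx=+3,dy=-5->D; (3,10):dx=+1,dy=-8->D
  (4,5):dx=+1,dy=+3->C; (4,6):dx=-2,dy=+9->D; (4,7):dx=-9,dy=+11->D; (4,8):dx=+2,dy=+16->C
  (4,9):dx=-4,dy=+8->D; (4,10):dx=-6,dy=+5->D; (5,6):dx=-3,dy=+6->D; (5,7):dx=-10,dy=+8->D
  (5,8):dx=+1,dy=+13->C; (5,9):dx=-5,dy=+5->D; (5,10):dx=-7,dy=+2->D; (6,7):dx=-7,dy=+2->D
  (6,8):dx=+4,dy=+7->C; (6,9):dx=-2,dy=-1->C; (6,10):dx=-4,dy=-4->C; (7,8):dx=+11,dy=+5->C
  (7,9):dx=+5,dy=-3->D; (7,10):dx=+3,dy=-6->D; (8,9):dx=-6,dy=-8->C; (8,10):dx=-8,dy=-11->C
  (9,10):dx=-2,dy=-3->C
Step 2: C = 27, D = 18, total pairs = 45.
Step 3: tau = (C - D)/(n(n-1)/2) = (27 - 18)/45 = 0.200000.
Step 4: Exact two-sided p-value (enumerate n! = 3628800 permutations of y under H0): p = 0.484313.
Step 5: alpha = 0.05. fail to reject H0.

tau_b = 0.2000 (C=27, D=18), p = 0.484313, fail to reject H0.


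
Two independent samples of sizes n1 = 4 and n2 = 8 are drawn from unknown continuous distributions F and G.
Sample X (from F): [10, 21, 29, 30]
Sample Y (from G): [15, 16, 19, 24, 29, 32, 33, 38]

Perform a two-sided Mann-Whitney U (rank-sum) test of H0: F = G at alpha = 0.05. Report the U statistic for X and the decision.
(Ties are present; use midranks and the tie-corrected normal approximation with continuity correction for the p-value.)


Step 1: Combine and sort all 12 observations; assign midranks.
sorted (value, group): (10,X), (15,Y), (16,Y), (19,Y), (21,X), (24,Y), (29,X), (29,Y), (30,X), (32,Y), (33,Y), (38,Y)
ranks: 10->1, 15->2, 16->3, 19->4, 21->5, 24->6, 29->7.5, 29->7.5, 30->9, 32->10, 33->11, 38->12
Step 2: Rank sum for X: R1 = 1 + 5 + 7.5 + 9 = 22.5.
Step 3: U_X = R1 - n1(n1+1)/2 = 22.5 - 4*5/2 = 22.5 - 10 = 12.5.
       U_Y = n1*n2 - U_X = 32 - 12.5 = 19.5.
Step 4: Ties are present, so use the tie-corrected normal approximation (with continuity correction) for the p-value.
Step 5: p-value = 0.609759; compare to alpha = 0.05. fail to reject H0.

U_X = 12.5, p = 0.609759, fail to reject H0 at alpha = 0.05.


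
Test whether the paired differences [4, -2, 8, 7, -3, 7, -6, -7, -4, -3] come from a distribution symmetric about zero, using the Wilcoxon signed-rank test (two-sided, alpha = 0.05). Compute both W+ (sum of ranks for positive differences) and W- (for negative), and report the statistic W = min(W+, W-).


Step 1: Drop any zero differences (none here) and take |d_i|.
|d| = [4, 2, 8, 7, 3, 7, 6, 7, 4, 3]
Step 2: Midrank |d_i| (ties get averaged ranks).
ranks: |4|->4.5, |2|->1, |8|->10, |7|->8, |3|->2.5, |7|->8, |6|->6, |7|->8, |4|->4.5, |3|->2.5
Step 3: Attach original signs; sum ranks with positive sign and with negative sign.
W+ = 4.5 + 10 + 8 + 8 = 30.5
W- = 1 + 2.5 + 6 + 8 + 4.5 + 2.5 = 24.5
(Check: W+ + W- = 55 should equal n(n+1)/2 = 55.)
Step 4: Test statistic W = min(W+, W-) = 24.5.
Step 5: Ties in |d|, so use the tie-corrected normal approximation.
        E[W] = n(n+1)/4 = 10*11/4 = 27.5.
        Tie groups: |d|=3 (t=2), |d|=4 (t=2), |d|=7 (t=3); sum(t^3 - t) = 36.
        Var[W] = n(n+1)(2n+1)/24 - sum(t^3-t)/48 = 2310/24 - 36/48 = 95.5.
        z = (W - E[W]) / sqrt(Var[W]) = (24.5 - 27.5) / 9.7724 = -0.3070.
        Two-sided p = 2*Phi(z) = 0.758853.
Step 6: alpha = 0.05. fail to reject H0.

W+ = 30.5, W- = 24.5, W = min = 24.5, p = 0.758853, fail to reject H0.


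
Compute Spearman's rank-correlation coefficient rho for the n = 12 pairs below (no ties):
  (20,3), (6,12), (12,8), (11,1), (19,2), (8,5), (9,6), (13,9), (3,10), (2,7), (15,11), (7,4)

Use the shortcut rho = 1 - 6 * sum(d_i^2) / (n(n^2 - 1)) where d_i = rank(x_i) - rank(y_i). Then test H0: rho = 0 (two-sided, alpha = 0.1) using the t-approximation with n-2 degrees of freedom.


Step 1: Rank x and y separately (midranks; no ties here).
rank(x): 20->12, 6->3, 12->8, 11->7, 19->11, 8->5, 9->6, 13->9, 3->2, 2->1, 15->10, 7->4
rank(y): 3->3, 12->12, 8->8, 1->1, 2->2, 5->5, 6->6, 9->9, 10->10, 7->7, 11->11, 4->4
Step 2: d_i = R_x(i) - R_y(i); compute d_i^2.
  (12-3)^2=81, (3-12)^2=81, (8-8)^2=0, (7-1)^2=36, (11-2)^2=81, (5-5)^2=0, (6-6)^2=0, (9-9)^2=0, (2-10)^2=64, (1-7)^2=36, (10-11)^2=1, (4-4)^2=0
sum(d^2) = 380.
Step 3: rho = 1 - 6*380 / (12*(12^2 - 1)) = 1 - 2280/1716 = -0.328671.
Step 4: Under H0, t = rho * sqrt((n-2)/(1-rho^2)) = -1.1005 ~ t(10).
Step 5: Two-sided p-value from the t-distribution with 10 df = 0.296904.
Step 6: alpha = 0.1. fail to reject H0.

rho = -0.3287, p = 0.296904, fail to reject H0 at alpha = 0.1.


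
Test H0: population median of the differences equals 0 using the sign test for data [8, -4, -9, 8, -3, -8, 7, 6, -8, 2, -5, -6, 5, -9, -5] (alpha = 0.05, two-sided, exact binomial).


Step 1: Discard zero differences. Original n = 15; n_eff = number of nonzero differences = 15.
Nonzero differences (with sign): +8, -4, -9, +8, -3, -8, +7, +6, -8, +2, -5, -6, +5, -9, -5
Step 2: Count signs: positive = 6, negative = 9.
Step 3: Under H0: P(positive) = 0.5, so the number of positives S ~ Bin(15, 0.5).
Step 4: Two-sided exact p-value = sum of Bin(15,0.5) probabilities at or below the observed probability = 0.607239.
Step 5: alpha = 0.05. fail to reject H0.

n_eff = 15, pos = 6, neg = 9, p = 0.607239, fail to reject H0.


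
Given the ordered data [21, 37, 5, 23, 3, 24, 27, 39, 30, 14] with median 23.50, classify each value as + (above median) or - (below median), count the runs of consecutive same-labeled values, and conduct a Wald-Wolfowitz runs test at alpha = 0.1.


Step 1: Compute median = 23.50; label A = above, B = below.
Labels in order: BABBBAAAAB  (n_A = 5, n_B = 5)
Step 2: Count runs R = 5.
Step 3: Under H0 (random ordering), E[R] = 2*n_A*n_B/(n_A+n_B) + 1 = 2*5*5/10 + 1 = 6.0000.
        Var[R] = 2*n_A*n_B*(2*n_A*n_B - n_A - n_B) / ((n_A+n_B)^2 * (n_A+n_B-1)) = 2000/900 = 2.2222.
        SD[R] = 1.4907.
Step 4: Continuity-corrected z = (R + 0.5 - E[R]) / SD[R] = (5 + 0.5 - 6.0000) / 1.4907 = -0.3354.
Step 5: Two-sided p-value via normal approximation = 2*(1 - Phi(|z|)) = 0.737316.
Step 6: alpha = 0.1. fail to reject H0.

R = 5, z = -0.3354, p = 0.737316, fail to reject H0.


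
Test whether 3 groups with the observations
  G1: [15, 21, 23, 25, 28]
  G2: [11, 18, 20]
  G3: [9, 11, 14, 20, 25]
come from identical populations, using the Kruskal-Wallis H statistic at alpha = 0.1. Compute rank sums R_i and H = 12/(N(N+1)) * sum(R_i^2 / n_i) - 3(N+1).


Step 1: Combine all N = 13 observations and assign midranks.
sorted (value, group, rank): (9,G3,1), (11,G2,2.5), (11,G3,2.5), (14,G3,4), (15,G1,5), (18,G2,6), (20,G2,7.5), (20,G3,7.5), (21,G1,9), (23,G1,10), (25,G1,11.5), (25,G3,11.5), (28,G1,13)
Step 2: Sum ranks within each group.
R_1 = 48.5 (n_1 = 5)
R_2 = 16 (n_2 = 3)
R_3 = 26.5 (n_3 = 5)
Step 3: H = 12/(N(N+1)) * sum(R_i^2/n_i) - 3(N+1)
     = 12/(13*14) * (48.5^2/5 + 16^2/3 + 26.5^2/5) - 3*14
     = 0.065934 * 696.233 - 42
     = 3.905495.
Step 4: Ties present; correction factor C = 1 - 18/(13^3 - 13) = 0.991758. Corrected H = 3.905495 / 0.991758 = 3.937950.
Step 5: Under H0, H ~ chi^2(2); p-value = 0.139600.
Step 6: alpha = 0.1. fail to reject H0.

H = 3.9380, df = 2, p = 0.139600, fail to reject H0.


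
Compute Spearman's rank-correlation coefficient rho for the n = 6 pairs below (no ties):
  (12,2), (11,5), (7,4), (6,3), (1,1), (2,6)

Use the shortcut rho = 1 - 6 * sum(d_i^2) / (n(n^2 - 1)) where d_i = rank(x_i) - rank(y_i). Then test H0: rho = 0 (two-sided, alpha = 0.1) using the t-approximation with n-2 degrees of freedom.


Step 1: Rank x and y separately (midranks; no ties here).
rank(x): 12->6, 11->5, 7->4, 6->3, 1->1, 2->2
rank(y): 2->2, 5->5, 4->4, 3->3, 1->1, 6->6
Step 2: d_i = R_x(i) - R_y(i); compute d_i^2.
  (6-2)^2=16, (5-5)^2=0, (4-4)^2=0, (3-3)^2=0, (1-1)^2=0, (2-6)^2=16
sum(d^2) = 32.
Step 3: rho = 1 - 6*32 / (6*(6^2 - 1)) = 1 - 192/210 = 0.085714.
Step 4: Under H0, t = rho * sqrt((n-2)/(1-rho^2)) = 0.1721 ~ t(4).
Step 5: Two-sided p-value from the t-distribution with 4 df = 0.871743.
Step 6: alpha = 0.1. fail to reject H0.

rho = 0.0857, p = 0.871743, fail to reject H0 at alpha = 0.1.


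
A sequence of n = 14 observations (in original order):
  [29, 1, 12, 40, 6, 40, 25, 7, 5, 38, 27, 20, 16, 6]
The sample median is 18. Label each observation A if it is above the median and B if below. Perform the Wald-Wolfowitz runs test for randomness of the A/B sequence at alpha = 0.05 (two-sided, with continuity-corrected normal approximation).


Step 1: Compute median = 18; label A = above, B = below.
Labels in order: ABBABAABBAAABB  (n_A = 7, n_B = 7)
Step 2: Count runs R = 8.
Step 3: Under H0 (random ordering), E[R] = 2*n_A*n_B/(n_A+n_B) + 1 = 2*7*7/14 + 1 = 8.0000.
        Var[R] = 2*n_A*n_B*(2*n_A*n_B - n_A - n_B) / ((n_A+n_B)^2 * (n_A+n_B-1)) = 8232/2548 = 3.2308.
        SD[R] = 1.7974.
Step 4: R = E[R], so z = 0 with no continuity correction.
Step 5: Two-sided p-value via normal approximation = 2*(1 - Phi(|z|)) = 1.000000.
Step 6: alpha = 0.05. fail to reject H0.

R = 8, z = 0.0000, p = 1.000000, fail to reject H0.


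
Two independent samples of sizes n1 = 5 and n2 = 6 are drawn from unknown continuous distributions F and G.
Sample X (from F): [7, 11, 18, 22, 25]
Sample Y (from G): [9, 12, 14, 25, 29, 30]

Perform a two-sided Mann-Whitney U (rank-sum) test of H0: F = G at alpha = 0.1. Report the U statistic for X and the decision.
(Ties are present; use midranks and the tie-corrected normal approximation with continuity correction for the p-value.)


Step 1: Combine and sort all 11 observations; assign midranks.
sorted (value, group): (7,X), (9,Y), (11,X), (12,Y), (14,Y), (18,X), (22,X), (25,X), (25,Y), (29,Y), (30,Y)
ranks: 7->1, 9->2, 11->3, 12->4, 14->5, 18->6, 22->7, 25->8.5, 25->8.5, 29->10, 30->11
Step 2: Rank sum for X: R1 = 1 + 3 + 6 + 7 + 8.5 = 25.5.
Step 3: U_X = R1 - n1(n1+1)/2 = 25.5 - 5*6/2 = 25.5 - 15 = 10.5.
       U_Y = n1*n2 - U_X = 30 - 10.5 = 19.5.
Step 4: Ties are present, so use the tie-corrected normal approximation (with continuity correction) for the p-value.
Step 5: p-value = 0.464192; compare to alpha = 0.1. fail to reject H0.

U_X = 10.5, p = 0.464192, fail to reject H0 at alpha = 0.1.
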